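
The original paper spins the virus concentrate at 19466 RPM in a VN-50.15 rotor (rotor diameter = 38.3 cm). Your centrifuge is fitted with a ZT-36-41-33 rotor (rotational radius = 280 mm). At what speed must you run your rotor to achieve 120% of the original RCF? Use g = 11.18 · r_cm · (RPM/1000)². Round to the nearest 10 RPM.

17630 RPM

Original rotor: r = 38.3 / 2 = 19.15 cm
RCF_original = 11.18 × 19.15 × (19.466)² = 11.18 × 19.15 × 378.925156 ≈ 81,126.7 × g
Target RCF = 1.2 × 81,126.7 ≈ 97,352 × g
Your rotor: r = 280 mm = 28.0 cm
97,352 = 11.18 × 28 × (N/1000)²
(N/1000)² = 97,352 / 313.04 = 310.989
N = 1000 × √310.989 ≈ 17,634.9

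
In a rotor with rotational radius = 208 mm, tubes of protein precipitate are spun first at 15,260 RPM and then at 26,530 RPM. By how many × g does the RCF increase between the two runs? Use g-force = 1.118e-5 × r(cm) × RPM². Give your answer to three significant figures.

110000 × g

r = 208 mm = 20.8 cm
RCF₁ = 1.118 × 10⁻⁵ × 20.8 × (15260)² = 1.118 × 10⁻⁵ × 20.8 × 232,867,600 ≈ 54,152 × g
RCF₂ = 1.118 × 10⁻⁵ × 20.8 × (26530)² = 1.118 × 10⁻⁵ × 20.8 × 703,840,900 ≈ 163,674 × g
Increase = 163,674 − 54,152 = 109,522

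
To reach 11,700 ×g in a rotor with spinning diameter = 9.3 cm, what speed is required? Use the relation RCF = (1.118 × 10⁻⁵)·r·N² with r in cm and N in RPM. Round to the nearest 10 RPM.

r = 9.3 / 2 = 4.65 cm
RCF = 1.118 × 10⁻⁵ × r × N²
11,700 = 1.118 × 10⁻⁵ × 4.65 × N²
N² = 11,700 / (5.1987 × 10⁻⁵) = 225,056,264
N ≈ √225,056,264 ≈ 15,001.9

≈ 15000 RPM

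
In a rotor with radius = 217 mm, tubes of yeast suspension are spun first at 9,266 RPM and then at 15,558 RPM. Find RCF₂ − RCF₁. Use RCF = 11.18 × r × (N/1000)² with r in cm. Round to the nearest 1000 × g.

≈ 38000 g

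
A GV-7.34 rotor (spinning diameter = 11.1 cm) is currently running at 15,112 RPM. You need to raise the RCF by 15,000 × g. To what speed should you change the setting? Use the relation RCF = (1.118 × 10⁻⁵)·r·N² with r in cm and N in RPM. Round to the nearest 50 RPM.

N₂ ≈ 21700 RPM

r = 11.1 / 2 = 5.55 cm
Current RCF = 1.118 × 10⁻⁵ × 5.55 × (15112)² = 1.118 × 10⁻⁵ × 5.55 × 228,372,544 ≈ 14,170.3 × g
Target RCF = 14,170.3 + 15,000 = 29,170.3 × g
N² = 29,170.3 / (6.2049 × 10⁻⁵) = 470,117,165
N ≈ √470,117,165 ≈ 21,682.2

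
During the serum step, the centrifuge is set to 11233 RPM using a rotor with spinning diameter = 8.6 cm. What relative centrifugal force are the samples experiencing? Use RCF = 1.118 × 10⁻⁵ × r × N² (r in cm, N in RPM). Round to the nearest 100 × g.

RCF ≈ 6100 ×g

r = 8.6 / 2 = 4.3 cm
RCF = 1.118 × 10⁻⁵ × 4.3 × (11233)² = 1.118 × 10⁻⁵ × 4.3 × 126,180,289 ≈ 6,066 × g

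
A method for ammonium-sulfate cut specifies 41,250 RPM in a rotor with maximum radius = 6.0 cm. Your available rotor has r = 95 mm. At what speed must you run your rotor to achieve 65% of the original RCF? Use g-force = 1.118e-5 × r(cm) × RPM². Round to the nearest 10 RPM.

RCF_original = 1.118 × 10⁻⁵ × 6 × (41250)² = 1.118 × 10⁻⁵ × 6 × 1,701,562,500 ≈ 114,140.8 × g
Target RCF = 0.65 × 114,140.8 ≈ 74,191.5 × g
Your rotor: r = 95 mm = 9.5 cm
74,191.5 = 1.118 × 10⁻⁵ × 9.5 × N²
N² = 74,191.5 / (10.621 × 10⁻⁵) = 698,535,919
N ≈ √698,535,919 ≈ 26,429.8

26430 RPM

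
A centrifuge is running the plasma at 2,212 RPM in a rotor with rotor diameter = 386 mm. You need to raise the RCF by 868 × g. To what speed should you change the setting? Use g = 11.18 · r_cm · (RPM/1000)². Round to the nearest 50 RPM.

3000 RPM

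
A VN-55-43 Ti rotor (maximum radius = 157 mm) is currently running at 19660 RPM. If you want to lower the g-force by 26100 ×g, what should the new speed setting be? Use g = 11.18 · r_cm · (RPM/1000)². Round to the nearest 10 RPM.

≈ 15420 RPM

r = 157 mm = 15.7 cm
Current RCF = 11.18 × 15.7 × (19.66)² = 11.18 × 15.7 × 386.5156 ≈ 67,843.5 × g
Target RCF = 67,843.5 − 26,100 = 41,743.5 × g
(N/1000)² = 41,743.5 / 175.526 = 237.8195
N = 1000 × √237.8195 ≈ 15,421.4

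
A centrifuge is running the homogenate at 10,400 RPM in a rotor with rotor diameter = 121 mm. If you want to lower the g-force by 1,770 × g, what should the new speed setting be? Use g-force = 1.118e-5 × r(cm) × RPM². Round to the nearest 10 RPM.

r = 121 mm / 2 = 60.5 mm = 6.05 cm
Current RCF = 1.118 × 10⁻⁵ × 6.05 × (10400)² = 1.118 × 10⁻⁵ × 6.05 × 108,160,000 ≈ 7,315.8 × g
Target RCF = 7,315.8 − 1,770 = 5,545.8 × g
N² = 5,545.8 / (6.7639 × 10⁻⁵) = 81,991,159
N ≈ √81,991,159 ≈ 9,054.9

N₂ ≈ 9050 RPM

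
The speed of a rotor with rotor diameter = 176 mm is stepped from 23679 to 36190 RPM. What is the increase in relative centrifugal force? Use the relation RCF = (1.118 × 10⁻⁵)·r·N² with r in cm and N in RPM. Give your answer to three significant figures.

r = 176 mm / 2 = 88 mm = 8.8 cm
RCF₁ = 1.118 × 10⁻⁵ × 8.8 × (23679)² = 1.118 × 10⁻⁵ × 8.8 × 560,695,041 ≈ 55,163.4 × g
RCF₂ = 1.118 × 10⁻⁵ × 8.8 × (36190)² = 1.118 × 10⁻⁵ × 8.8 × 1,309,716,100 ≈ 128,855.1 × g
Increase = 128,855.1 − 55,163.4 = 73,691.7

73700 x g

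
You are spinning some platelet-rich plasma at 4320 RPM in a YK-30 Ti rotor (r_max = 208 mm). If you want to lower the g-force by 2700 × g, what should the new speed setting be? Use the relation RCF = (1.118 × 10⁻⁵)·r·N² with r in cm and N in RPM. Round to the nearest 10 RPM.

r = 208 mm = 20.8 cm
Current RCF = 1.118 × 10⁻⁵ × 20.8 × (4320)² = 1.118 × 10⁻⁵ × 20.8 × 18,662,400 ≈ 4,339.8 × g
Target RCF = 4,339.8 − 2,700 = 1,639.8 × g
N² = 1,639.8 / (23.2544 × 10⁻⁵) = 7,051,569
N ≈ √7,051,569 ≈ 2,655.5

2660 RPM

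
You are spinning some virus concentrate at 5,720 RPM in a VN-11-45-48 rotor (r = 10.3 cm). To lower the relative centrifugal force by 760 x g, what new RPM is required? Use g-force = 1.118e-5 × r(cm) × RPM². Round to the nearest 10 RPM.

Current RCF = 1.118 × 10⁻⁵ × 10.3 × (5720)² = 1.118 × 10⁻⁵ × 10.3 × 32,718,400 ≈ 3,767.7 × g
Target RCF = 3,767.7 − 760 = 3,007.7 × g
N² = 3,007.7 / (11.5154 × 10⁻⁵) = 26,118,936
N ≈ √26,118,936 ≈ 5,110.7

5110 RPM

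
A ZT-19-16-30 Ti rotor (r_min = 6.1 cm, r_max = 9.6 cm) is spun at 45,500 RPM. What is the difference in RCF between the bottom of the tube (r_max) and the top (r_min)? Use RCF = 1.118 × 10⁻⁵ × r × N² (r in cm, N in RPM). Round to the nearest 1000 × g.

ΔRCF = 1.118 × 10⁻⁵ × (r_max − r_min) × N² = 1.118 × 10⁻⁵ × 3.5 × 2,070,250,000 ≈ 81,008.9

ΔRCF ≈ 81000 ×g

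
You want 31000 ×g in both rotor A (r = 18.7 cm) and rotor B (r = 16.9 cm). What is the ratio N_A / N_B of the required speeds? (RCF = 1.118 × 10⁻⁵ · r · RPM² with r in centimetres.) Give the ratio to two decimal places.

0.95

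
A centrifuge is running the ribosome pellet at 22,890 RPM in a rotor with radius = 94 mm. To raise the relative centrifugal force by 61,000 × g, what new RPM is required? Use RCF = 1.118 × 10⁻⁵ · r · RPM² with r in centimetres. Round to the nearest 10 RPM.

33230 RPM

r = 94 mm = 9.4 cm
Current RCF = 1.118 × 10⁻⁵ × 9.4 × (22890)² = 1.118 × 10⁻⁵ × 9.4 × 523,952,100 ≈ 55,063.2 × g
Target RCF = 55,063.2 + 61,000 = 116,063.2 × g
N² = 116,063.2 / (10.5092 × 10⁻⁵) = 1,104,396,148
N ≈ √1,104,396,148 ≈ 33,232.5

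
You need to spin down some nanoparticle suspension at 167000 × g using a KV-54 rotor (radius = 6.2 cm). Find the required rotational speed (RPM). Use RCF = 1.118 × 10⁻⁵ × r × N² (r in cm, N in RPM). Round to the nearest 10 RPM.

RCF = 1.118 × 10⁻⁵ × r × N²
167,000 = 1.118 × 10⁻⁵ × 6.2 × N²
N² = 167,000 / (6.9316 × 10⁻⁵) = 2,409,256,160
N ≈ √2,409,256,160 ≈ 49,084.2

≈ 49080 RPM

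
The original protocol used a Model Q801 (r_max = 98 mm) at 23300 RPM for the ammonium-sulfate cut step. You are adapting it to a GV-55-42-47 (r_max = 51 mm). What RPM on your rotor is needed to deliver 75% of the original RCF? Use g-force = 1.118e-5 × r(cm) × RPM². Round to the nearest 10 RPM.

≈ 27970 RPM

Original rotor: r = 98 mm = 9.8 cm
RCF = 1.118 × 10⁻⁵ × r × N²
RCF_original = 1.118 × 10⁻⁵ × 9.8 × (23300)² = 1.118 × 10⁻⁵ × 9.8 × 542,890,000 ≈ 59,481.2 × g
Target RCF = 0.75 × 59,481.2 ≈ 44,610.9 × g
Your rotor: r = 51 mm = 5.1 cm
44,610.9 = 1.118 × 10⁻⁵ × 5.1 × N²
N² = 44,610.9 / (5.7018 × 10⁻⁵) = 782,400,295
N ≈ √782,400,295 ≈ 27,971.4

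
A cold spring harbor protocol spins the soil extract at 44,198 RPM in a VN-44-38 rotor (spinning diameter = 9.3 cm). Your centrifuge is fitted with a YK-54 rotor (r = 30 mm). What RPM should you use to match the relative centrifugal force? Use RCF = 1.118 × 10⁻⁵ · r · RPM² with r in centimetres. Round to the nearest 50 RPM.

55050 RPM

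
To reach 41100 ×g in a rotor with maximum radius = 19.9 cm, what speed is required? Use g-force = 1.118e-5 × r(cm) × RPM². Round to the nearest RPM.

13592 RPM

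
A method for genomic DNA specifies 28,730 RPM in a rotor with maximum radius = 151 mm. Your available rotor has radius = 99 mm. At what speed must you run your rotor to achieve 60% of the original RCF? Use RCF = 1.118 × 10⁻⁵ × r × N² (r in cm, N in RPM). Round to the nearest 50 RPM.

≈ 27500 RPM

Original rotor: r = 151 mm = 15.1 cm
RCF = 1.118 × 10⁻⁵ × r × N²
RCF_original = 1.118 × 10⁻⁵ × 15.1 × (28730)² = 1.118 × 10⁻⁵ × 15.1 × 825,412,900 ≈ 139,344.6 × g
Target RCF = 0.6 × 139,344.6 ≈ 83,606.8 × g
Your rotor: r = 99 mm = 9.9 cm
83,606.8 = 1.118 × 10⁻⁵ × 9.9 × N²
N² = 83,606.8 / (11.0682 × 10⁻⁵) = 755,378,472
N ≈ √755,378,472 ≈ 27,484.1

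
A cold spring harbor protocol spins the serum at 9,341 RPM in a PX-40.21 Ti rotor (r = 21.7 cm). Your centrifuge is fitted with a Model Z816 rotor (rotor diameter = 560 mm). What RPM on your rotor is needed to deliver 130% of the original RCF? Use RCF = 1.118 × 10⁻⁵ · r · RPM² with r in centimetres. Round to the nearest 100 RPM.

RCF_original = 1.118 × 10⁻⁵ × 21.7 × (9341)² = 1.118 × 10⁻⁵ × 21.7 × 87,254,281 ≈ 21,168.4 × g
Target RCF = 1.3 × 21,168.4 ≈ 27,518.9 × g
Your rotor: r = 560 mm / 2 = 280 mm = 28 cm
27,518.9 = 1.118 × 10⁻⁵ × 28 × N²
N² = 27,518.9 / (31.304 × 10⁻⁵) = 87,908,574
N ≈ √87,908,574 ≈ 9,376.0

≈ 9400 RPM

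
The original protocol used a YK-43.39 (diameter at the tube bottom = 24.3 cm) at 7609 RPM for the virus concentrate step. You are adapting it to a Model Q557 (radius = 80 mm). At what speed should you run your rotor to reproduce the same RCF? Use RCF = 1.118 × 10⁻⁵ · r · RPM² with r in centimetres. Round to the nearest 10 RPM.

Original rotor: r = 24.3 / 2 = 12.15 cm
RCF_original = 1.118 × 10⁻⁵ × 12.15 × (7609)² = 1.118 × 10⁻⁵ × 12.15 × 57,896,881 ≈ 7,864.5 × g
Your rotor: r = 80 mm = 8.0 cm
7,864.5 = 1.118 × 10⁻⁵ × 8 × N²
N² = 7,864.5 / (8.944 × 10⁻⁵) = 87,930,456
N ≈ √87,930,456 ≈ 9,377.1

9380 RPM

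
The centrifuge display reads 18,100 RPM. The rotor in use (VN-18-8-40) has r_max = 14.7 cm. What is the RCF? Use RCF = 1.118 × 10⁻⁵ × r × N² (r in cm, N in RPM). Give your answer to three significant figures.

RCF ≈ 53800 x g

RCF = 1.118 × 10⁻⁵ × r × N²
RCF = 1.118 × 10⁻⁵ × 14.7 × (18100)² = 1.118 × 10⁻⁵ × 14.7 × 327,610,000 ≈ 53,841.4 × g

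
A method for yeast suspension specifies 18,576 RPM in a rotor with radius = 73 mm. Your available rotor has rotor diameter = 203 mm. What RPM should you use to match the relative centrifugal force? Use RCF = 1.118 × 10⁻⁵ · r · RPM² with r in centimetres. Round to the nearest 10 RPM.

Original rotor: r = 73 mm = 7.3 cm
RCF = 1.118 × 10⁻⁵ × r × N²
RCF_original = 1.118 × 10⁻⁵ × 7.3 × (18576)² = 1.118 × 10⁻⁵ × 7.3 × 345,067,776 ≈ 28,162.4 × g
Your rotor: r = 203 mm / 2 = 101.5 mm = 10.15 cm
28,162.4 = 1.118 × 10⁻⁵ × 10.15 × N²
N² = 28,162.4 / (11.3477 × 10⁻⁵) = 248,177,164
N ≈ √248,177,164 ≈ 15,753.6

≈ 15750 RPM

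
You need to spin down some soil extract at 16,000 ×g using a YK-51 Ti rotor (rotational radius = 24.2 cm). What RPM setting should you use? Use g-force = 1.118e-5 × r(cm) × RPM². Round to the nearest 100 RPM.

≈ 7700 RPM

RCF = 1.118 × 10⁻⁵ × r × N²
16,000 = 1.118 × 10⁻⁵ × 24.2 × N²
N² = 16,000 / (27.0556 × 10⁻⁵) = 59,137,480
N ≈ √59,137,480 ≈ 7,690.1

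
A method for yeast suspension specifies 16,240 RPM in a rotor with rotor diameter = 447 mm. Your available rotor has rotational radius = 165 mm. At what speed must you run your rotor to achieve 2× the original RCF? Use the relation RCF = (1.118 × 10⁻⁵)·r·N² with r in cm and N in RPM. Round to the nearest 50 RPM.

26750 RPM

Original rotor: r = 447 mm / 2 = 223.5 mm = 22.35 cm
RCF_original = 1.118 × 10⁻⁵ × 22.35 × (16240)² = 1.118 × 10⁻⁵ × 22.35 × 263,737,600 ≈ 65,900.9 × g
Target RCF = 2 × 65,900.9 ≈ 131,801.8 × g
Your rotor: r = 165 mm = 16.5 cm
131,801.8 = 1.118 × 10⁻⁵ × 16.5 × N²
N² = 131,801.8 / (18.447 × 10⁻⁵) = 714,489,077
N ≈ √714,489,077 ≈ 26,729.9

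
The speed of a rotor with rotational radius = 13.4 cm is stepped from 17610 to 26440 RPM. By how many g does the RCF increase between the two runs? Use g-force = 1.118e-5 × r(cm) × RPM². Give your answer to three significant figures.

RCF₁ = 1.118 × 10⁻⁵ × 13.4 × (17610)² = 1.118 × 10⁻⁵ × 13.4 × 310,112,100 ≈ 46,458.5 × g
RCF₂ = 1.118 × 10⁻⁵ × 13.4 × (26440)² = 1.118 × 10⁻⁵ × 13.4 × 699,073,600 ≈ 104,729.6 × g
Increase = 104,729.6 − 46,458.5 = 58,271.1

≈ 58300 g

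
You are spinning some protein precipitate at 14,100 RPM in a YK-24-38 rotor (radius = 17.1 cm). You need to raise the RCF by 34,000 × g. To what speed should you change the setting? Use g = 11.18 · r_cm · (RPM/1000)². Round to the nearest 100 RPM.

≈ 19400 RPM

Current RCF = 11.18 × 17.1 × (14.1)² = 11.18 × 17.1 × 198.81 ≈ 38,008.1 × g
Target RCF = 38,008.1 + 34,000 = 72,008.1 × g
(N/1000)² = 72,008.1 / 191.178 = 376.6547
N = 1000 × √376.6547 ≈ 19,407.6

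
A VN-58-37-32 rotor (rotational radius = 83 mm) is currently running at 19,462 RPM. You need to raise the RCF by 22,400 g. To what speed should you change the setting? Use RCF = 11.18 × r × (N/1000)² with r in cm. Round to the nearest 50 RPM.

24900 RPM

r = 83 mm = 8.3 cm
Current RCF = 11.18 × 8.3 × (19.462)² = 11.18 × 8.3 × 378.769444 ≈ 35,147.5 × g
Target RCF = 35,147.5 + 22,400 = 57,547.5 × g
(N/1000)² = 57,547.5 / 92.794 = 620.164
N = 1000 × √620.164 ≈ 24,903.1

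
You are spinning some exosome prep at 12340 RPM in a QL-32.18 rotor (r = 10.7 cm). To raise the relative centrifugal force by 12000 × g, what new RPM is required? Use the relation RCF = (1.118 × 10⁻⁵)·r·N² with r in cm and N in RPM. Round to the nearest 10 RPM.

N₂ ≈ 15890 RPM

Current RCF = 1.118 × 10⁻⁵ × 10.7 × (12340)² = 1.118 × 10⁻⁵ × 10.7 × 152,275,600 ≈ 18,216.1 × g
Target RCF = 18,216.1 + 12,000 = 30,216.1 × g
N² = 30,216.1 / (11.9626 × 10⁻⁵) = 252,588,066
N ≈ √252,588,066 ≈ 15,893.0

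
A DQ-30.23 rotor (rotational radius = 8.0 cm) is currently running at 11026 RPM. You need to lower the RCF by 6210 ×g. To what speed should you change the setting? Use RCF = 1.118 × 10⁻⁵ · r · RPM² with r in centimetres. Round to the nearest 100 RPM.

≈ 7200 RPM

Current RCF = 1.118 × 10⁻⁵ × 8 × (11026)² = 1.118 × 10⁻⁵ × 8 × 121,572,676 ≈ 10,873.5 × g
Target RCF = 10,873.5 − 6,210 = 4,663.5 × g
N² = 4,663.5 / (8.944 × 10⁻⁵) = 52,141,100
N ≈ √52,141,100 ≈ 7,220.9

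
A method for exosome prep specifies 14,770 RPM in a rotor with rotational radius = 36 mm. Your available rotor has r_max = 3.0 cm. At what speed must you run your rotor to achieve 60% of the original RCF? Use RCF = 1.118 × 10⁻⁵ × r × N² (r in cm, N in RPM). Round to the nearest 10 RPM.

12530 RPM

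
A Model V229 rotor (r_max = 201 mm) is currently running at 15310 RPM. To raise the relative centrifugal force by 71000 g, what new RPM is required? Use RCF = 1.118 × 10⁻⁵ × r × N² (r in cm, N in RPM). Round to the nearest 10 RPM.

r = 201 mm = 20.1 cm
Current RCF = 1.118 × 10⁻⁵ × 20.1 × (15310)² = 1.118 × 10⁻⁵ × 20.1 × 234,396,100 ≈ 52,673 × g
Target RCF = 52,673 + 71,000 = 123,673 × g
N² = 123,673 / (22.4718 × 10⁻⁵) = 550,347,547
N ≈ √550,347,547 ≈ 23,459.5

23460 RPM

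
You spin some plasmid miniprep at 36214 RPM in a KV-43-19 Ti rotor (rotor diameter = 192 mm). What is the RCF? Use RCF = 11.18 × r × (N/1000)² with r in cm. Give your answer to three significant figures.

r = 192 mm / 2 = 96 mm = 9.6 cm
RCF = 11.18 × 9.6 × (36.214)² = 11.18 × 9.6 × 1,311.453796 ≈ 140,755.7 × g

RCF ≈ 141000 x g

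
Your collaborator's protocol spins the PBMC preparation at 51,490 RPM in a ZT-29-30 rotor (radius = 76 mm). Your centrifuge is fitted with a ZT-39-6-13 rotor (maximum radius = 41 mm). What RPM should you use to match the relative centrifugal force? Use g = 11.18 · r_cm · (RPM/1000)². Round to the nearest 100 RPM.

70100 RPM

Original rotor: r = 76 mm = 7.6 cm
RCF = 11.18 × r × (N/1000)²
RCF_original = 11.18 × 7.6 × (51.49)² = 11.18 × 7.6 × 2,651.2201 ≈ 225,268.9 × g
Your rotor: r = 41 mm = 4.1 cm
225,268.9 = 11.18 × 4.1 × (N/1000)²
(N/1000)² = 225,268.9 / 45.838 = 4914.457
N = 1000 × √4914.457 ≈ 70,103.2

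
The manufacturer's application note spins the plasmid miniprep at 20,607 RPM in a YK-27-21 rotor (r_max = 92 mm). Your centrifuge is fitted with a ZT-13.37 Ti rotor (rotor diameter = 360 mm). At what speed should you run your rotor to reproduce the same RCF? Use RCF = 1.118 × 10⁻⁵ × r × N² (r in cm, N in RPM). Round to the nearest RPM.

Original rotor: r = 92 mm = 9.2 cm
RCF_original = 1.118 × 10⁻⁵ × 9.2 × (20607)² = 1.118 × 10⁻⁵ × 9.2 × 424,648,449 ≈ 43,677.6 × g
Your rotor: r = 360 mm / 2 = 180 mm = 18 cm
43,677.6 = 1.118 × 10⁻⁵ × 18 × N²
N² = 43,677.6 / (20.124 × 10⁻⁵) = 217,042,338
N ≈ √217,042,338 ≈ 14,732.4

14732 RPM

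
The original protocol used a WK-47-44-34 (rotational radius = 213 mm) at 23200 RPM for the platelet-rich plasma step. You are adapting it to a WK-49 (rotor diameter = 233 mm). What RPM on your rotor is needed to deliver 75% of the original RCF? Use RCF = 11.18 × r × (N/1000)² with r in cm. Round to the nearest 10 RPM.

Original rotor: r = 213 mm = 21.3 cm
RCF = 11.18 × r × (N/1000)²
RCF_original = 11.18 × 21.3 × (23.2)² = 11.18 × 21.3 × 538.24 ≈ 128,173.2 × g
Target RCF = 0.75 × 128,173.2 ≈ 96,129.9 × g
Your rotor: r = 233 mm / 2 = 116.5 mm = 11.65 cm
96,129.9 = 11.18 × 11.65 × (N/1000)²
(N/1000)² = 96,129.9 / 130.247 = 738.0585
N = 1000 × √738.0585 ≈ 27,167.2

27170 RPM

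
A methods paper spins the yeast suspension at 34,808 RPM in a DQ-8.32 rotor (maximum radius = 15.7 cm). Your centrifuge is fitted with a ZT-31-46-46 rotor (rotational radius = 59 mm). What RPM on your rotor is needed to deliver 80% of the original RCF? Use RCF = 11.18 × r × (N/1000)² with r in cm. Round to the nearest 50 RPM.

RCF = 11.18 × r × (N/1000)²
RCF_original = 11.18 × 15.7 × (34.808)² = 11.18 × 15.7 × 1,211.596864 ≈ 212,666.8 × g
Target RCF = 0.8 × 212,666.8 ≈ 170,133.4 × g
Your rotor: r = 59 mm = 5.9 cm
170,133.4 = 11.18 × 5.9 × (N/1000)²
(N/1000)² = 170,133.4 / 65.962 = 2579.264
N = 1000 × √2579.264 ≈ 50,786.5

≈ 50800 RPM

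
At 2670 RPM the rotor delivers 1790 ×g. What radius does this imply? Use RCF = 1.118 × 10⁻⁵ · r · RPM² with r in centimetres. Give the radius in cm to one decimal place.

r ≈ 22.5 cm

1790 = 1.118 × 10⁻⁵ × r × (2670)²
r = 1790 / (1.118 × 10⁻⁵ × 7,128,900) = 1790 / 79.7011 ≈ 22.459 cm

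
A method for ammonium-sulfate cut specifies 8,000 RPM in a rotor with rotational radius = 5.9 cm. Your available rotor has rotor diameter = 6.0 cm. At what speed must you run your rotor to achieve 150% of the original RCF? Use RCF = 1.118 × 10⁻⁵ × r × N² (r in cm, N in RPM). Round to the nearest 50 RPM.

≈ 13750 RPM

RCF_original = 1.118 × 10⁻⁵ × 5.9 × (8000)² = 1.118 × 10⁻⁵ × 5.9 × 64,000,000 ≈ 4,221.6 × g
Target RCF = 1.5 × 4,221.6 ≈ 6,332.4 × g
Your rotor: r = 6.0 / 2 = 3 cm
6,332.4 = 1.118 × 10⁻⁵ × 3 × N²
N² = 6,332.4 / (3.354 × 10⁻⁵) = 188,801,431
N ≈ √188,801,431 ≈ 13,740.5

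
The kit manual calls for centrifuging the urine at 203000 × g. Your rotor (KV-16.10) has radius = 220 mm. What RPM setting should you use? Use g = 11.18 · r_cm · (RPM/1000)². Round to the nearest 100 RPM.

r = 220 mm = 22.0 cm
203,000 = 11.18 × 22 × (N/1000)²
(N/1000)² = 203,000 / 245.96 = 825.3375
N = 1000 × √825.3375 ≈ 28,728.7

≈ 28700 RPM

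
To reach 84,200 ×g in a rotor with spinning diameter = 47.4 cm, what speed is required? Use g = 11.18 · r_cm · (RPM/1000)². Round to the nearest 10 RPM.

17830 RPM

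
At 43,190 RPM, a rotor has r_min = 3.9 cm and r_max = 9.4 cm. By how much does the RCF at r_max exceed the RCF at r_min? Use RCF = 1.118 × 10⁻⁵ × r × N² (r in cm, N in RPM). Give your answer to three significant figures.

RCF_max = 1.118 × 10⁻⁵ × 9.4 × (43190)² = 1.118 × 10⁻⁵ × 9.4 × 1,865,376,100 ≈ 196,036.1 × g
RCF_min = 1.118 × 10⁻⁵ × 3.9 × (43190)² = 1.118 × 10⁻⁵ × 3.9 × 1,865,376,100 ≈ 81,334.1 × g
ΔRCF = 196,036.1 − 81,334.1 = 114,702

ΔRCF ≈ 115000 x g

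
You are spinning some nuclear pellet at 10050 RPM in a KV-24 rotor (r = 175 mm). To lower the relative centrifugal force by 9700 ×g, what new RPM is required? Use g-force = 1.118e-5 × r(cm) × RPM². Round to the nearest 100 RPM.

7200 RPM

r = 175 mm = 17.5 cm
Current RCF = 1.118 × 10⁻⁵ × 17.5 × (10050)² = 1.118 × 10⁻⁵ × 17.5 × 101,002,500 ≈ 19,761.1 × g
Target RCF = 19,761.1 − 9,700 = 10,061.1 × g
N² = 10,061.1 / (19.565 × 10⁻⁵) = 51,423,971
N ≈ √51,423,971 ≈ 7,171.1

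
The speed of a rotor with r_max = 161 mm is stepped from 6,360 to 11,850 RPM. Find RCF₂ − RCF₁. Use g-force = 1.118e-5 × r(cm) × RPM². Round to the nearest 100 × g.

≈ 18000 × g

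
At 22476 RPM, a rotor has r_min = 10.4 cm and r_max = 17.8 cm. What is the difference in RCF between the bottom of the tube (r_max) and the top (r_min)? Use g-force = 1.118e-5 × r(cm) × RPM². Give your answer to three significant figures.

ΔRCF = 1.118 × 10⁻⁵ × (r_max − r_min) × N² = 1.118 × 10⁻⁵ × 7.4 × 505,170,576 ≈ 41,793.8

41800 × g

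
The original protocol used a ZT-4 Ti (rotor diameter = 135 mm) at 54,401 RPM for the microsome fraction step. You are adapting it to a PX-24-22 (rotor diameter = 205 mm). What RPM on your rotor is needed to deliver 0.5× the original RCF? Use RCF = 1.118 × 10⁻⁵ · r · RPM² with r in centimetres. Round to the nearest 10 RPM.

≈ 31220 RPM

Original rotor: r = 135 mm / 2 = 67.5 mm = 6.75 cm
RCF_original = 1.118 × 10⁻⁵ × 6.75 × (54401)² = 1.118 × 10⁻⁵ × 6.75 × 2,959,468,801 ≈ 223,336.3 × g
Target RCF = 0.5 × 223,336.3 ≈ 111,668.1 × g
Your rotor: r = 205 mm / 2 = 102.5 mm = 10.25 cm
111,668.1 = 1.118 × 10⁻⁵ × 10.25 × N²
N² = 111,668.1 / (11.4595 × 10⁻⁵) = 974,458,746
N ≈ √974,458,746 ≈ 31,216.3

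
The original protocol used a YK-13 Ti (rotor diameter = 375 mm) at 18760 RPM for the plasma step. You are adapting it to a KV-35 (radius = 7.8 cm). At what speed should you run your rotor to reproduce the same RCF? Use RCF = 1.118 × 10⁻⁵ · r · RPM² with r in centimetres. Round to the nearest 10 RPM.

29090 RPM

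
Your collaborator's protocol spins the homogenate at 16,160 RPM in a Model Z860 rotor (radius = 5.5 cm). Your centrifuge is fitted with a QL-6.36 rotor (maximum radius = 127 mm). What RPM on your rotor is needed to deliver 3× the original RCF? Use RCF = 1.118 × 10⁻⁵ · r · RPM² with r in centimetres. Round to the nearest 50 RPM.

≈ 18400 RPM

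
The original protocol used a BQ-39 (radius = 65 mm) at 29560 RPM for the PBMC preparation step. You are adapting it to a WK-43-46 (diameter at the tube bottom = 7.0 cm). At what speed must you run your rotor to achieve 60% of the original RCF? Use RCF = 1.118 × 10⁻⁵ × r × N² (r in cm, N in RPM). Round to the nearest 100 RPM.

≈ 31200 RPM

Original rotor: r = 65 mm = 6.5 cm
RCF = 1.118 × 10⁻⁵ × r × N²
RCF_original = 1.118 × 10⁻⁵ × 6.5 × (29560)² = 1.118 × 10⁻⁵ × 6.5 × 873,793,600 ≈ 63,498.6 × g
Target RCF = 0.6 × 63,498.6 ≈ 38,099.2 × g
Your rotor: r = 7.0 / 2 = 3.5 cm
38,099.2 = 1.118 × 10⁻⁵ × 3.5 × N²
N² = 38,099.2 / (3.913 × 10⁻⁵) = 973,657,041
N ≈ √973,657,041 ≈ 31,203.5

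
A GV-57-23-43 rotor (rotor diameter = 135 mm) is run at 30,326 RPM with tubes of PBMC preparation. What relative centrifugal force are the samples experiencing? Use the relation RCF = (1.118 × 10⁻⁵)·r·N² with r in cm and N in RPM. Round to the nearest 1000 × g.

69000 ×g

r = 135 mm / 2 = 67.5 mm = 6.75 cm
RCF = 1.118 × 10⁻⁵ × 6.75 × (30326)² = 1.118 × 10⁻⁵ × 6.75 × 919,666,276 ≈ 69,402.6 × g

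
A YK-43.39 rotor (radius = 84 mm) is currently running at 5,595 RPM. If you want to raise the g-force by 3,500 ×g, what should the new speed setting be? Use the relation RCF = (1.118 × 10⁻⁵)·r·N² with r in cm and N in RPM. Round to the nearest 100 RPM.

r = 84 mm = 8.4 cm
Current RCF = 1.118 × 10⁻⁵ × 8.4 × (5595)² = 1.118 × 10⁻⁵ × 8.4 × 31,304,025 ≈ 2,939.8 × g
Target RCF = 2,939.8 + 3,500 = 6,439.8 × g
N² = 6,439.8 / (9.3912 × 10⁻⁵) = 68,572,706
N ≈ √68,572,706 ≈ 8,280.9

8300 RPM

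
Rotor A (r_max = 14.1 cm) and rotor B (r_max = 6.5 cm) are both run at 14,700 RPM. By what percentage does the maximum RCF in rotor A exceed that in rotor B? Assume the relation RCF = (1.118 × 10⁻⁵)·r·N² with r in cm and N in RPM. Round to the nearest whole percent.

117%

At equal RPM, RCF scales linearly with r: ratio = 14.1 / 6.5 = 2.1692.
So rotor A delivers 116.9% more g-force.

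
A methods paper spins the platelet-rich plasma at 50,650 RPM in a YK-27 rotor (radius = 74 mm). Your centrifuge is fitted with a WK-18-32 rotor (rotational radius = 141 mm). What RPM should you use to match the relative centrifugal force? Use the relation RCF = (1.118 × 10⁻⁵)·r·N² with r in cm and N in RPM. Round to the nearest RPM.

36693 RPM

Original rotor: r = 74 mm = 7.4 cm
RCF_original = 1.118 × 10⁻⁵ × 7.4 × (50650)² = 1.118 × 10⁻⁵ × 7.4 × 2,565,422,500 ≈ 212,242.5 × g
Your rotor: r = 141 mm = 14.1 cm
212,242.5 = 1.118 × 10⁻⁵ × 14.1 × N²
N² = 212,242.5 / (15.7638 × 10⁻⁵) = 1,346,391,733
N ≈ √1,346,391,733 ≈ 36,693.2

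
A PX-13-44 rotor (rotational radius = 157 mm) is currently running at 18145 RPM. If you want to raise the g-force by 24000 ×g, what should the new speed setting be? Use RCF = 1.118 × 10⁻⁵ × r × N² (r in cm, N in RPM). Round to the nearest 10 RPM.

r = 157 mm = 15.7 cm
Current RCF = 1.118 × 10⁻⁵ × 15.7 × (18145)² = 1.118 × 10⁻⁵ × 15.7 × 329,241,025 ≈ 57,790.4 × g
Target RCF = 57,790.4 + 24,000 = 81,790.4 × g
N² = 81,790.4 / (17.5526 × 10⁻⁵) = 465,973,132
N ≈ √465,973,132 ≈ 21,586.4

≈ 21590 RPM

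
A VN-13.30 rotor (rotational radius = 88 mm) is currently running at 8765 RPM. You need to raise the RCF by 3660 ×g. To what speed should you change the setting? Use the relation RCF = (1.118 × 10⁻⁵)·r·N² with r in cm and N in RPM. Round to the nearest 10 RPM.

N₂ ≈ 10680 RPM

r = 88 mm = 8.8 cm
Current RCF = 1.118 × 10⁻⁵ × 8.8 × (8765)² = 1.118 × 10⁻⁵ × 8.8 × 76,825,225 ≈ 7,558.4 × g
Target RCF = 7,558.4 + 3,660 = 11,218.4 × g
N² = 11,218.4 / (9.8384 × 10⁻⁵) = 114,026,671
N ≈ √114,026,671 ≈ 10,678.3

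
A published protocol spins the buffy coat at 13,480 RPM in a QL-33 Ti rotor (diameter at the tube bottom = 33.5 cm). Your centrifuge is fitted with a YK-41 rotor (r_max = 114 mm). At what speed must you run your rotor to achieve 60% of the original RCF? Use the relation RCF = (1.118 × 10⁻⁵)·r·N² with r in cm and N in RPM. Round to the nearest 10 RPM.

Original rotor: r = 33.5 / 2 = 16.75 cm
RCF_original = 1.118 × 10⁻⁵ × 16.75 × (13480)² = 1.118 × 10⁻⁵ × 16.75 × 181,710,400 ≈ 34,028 × g
Target RCF = 0.6 × 34,028 ≈ 20,416.8 × g
Your rotor: r = 114 mm = 11.4 cm
20,416.8 = 1.118 × 10⁻⁵ × 11.4 × N²
N² = 20,416.8 / (12.7452 × 10⁻⁵) = 160,192,072
N ≈ √160,192,072 ≈ 12,656.7

≈ 12660 RPM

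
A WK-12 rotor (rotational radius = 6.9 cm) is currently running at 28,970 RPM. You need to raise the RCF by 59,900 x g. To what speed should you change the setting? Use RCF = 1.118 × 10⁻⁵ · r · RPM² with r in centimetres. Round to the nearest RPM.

Current RCF = 1.118 × 10⁻⁵ × 6.9 × (28970)² = 1.118 × 10⁻⁵ × 6.9 × 839,260,900 ≈ 64,742.3 × g
Target RCF = 64,742.3 + 59,900 = 124,642.3 × g
N² = 124,642.3 / (7.7142 × 10⁻⁵) = 1,615,751,471
N ≈ √1,615,751,471 ≈ 40,196.4

≈ 40196 RPM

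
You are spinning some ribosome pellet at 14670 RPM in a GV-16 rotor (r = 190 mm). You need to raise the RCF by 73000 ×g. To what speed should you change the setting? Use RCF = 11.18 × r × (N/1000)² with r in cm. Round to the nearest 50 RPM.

≈ 23650 RPM

r = 190 mm = 19.0 cm
Current RCF = 11.18 × 19 × (14.67)² = 11.18 × 19 × 215.2089 ≈ 45,714.7 × g
Target RCF = 45,714.7 + 73,000 = 118,714.7 × g
(N/1000)² = 118,714.7 / 212.42 = 558.8678
N = 1000 × √558.8678 ≈ 23,640.4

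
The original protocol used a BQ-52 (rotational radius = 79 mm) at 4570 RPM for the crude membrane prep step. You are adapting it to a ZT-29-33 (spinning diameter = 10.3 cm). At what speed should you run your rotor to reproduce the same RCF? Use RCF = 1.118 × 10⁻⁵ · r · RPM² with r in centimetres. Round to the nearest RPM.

Original rotor: r = 79 mm = 7.9 cm
RCF_original = 1.118 × 10⁻⁵ × 7.9 × (4570)² = 1.118 × 10⁻⁵ × 7.9 × 20,884,900 ≈ 1,844.6 × g
Your rotor: r = 10.3 / 2 = 5.15 cm
1,844.6 = 1.118 × 10⁻⁵ × 5.15 × N²
N² = 1,844.6 / (5.7577 × 10⁻⁵) = 32,037,098
N ≈ √32,037,098 ≈ 5,660.1

5660 RPM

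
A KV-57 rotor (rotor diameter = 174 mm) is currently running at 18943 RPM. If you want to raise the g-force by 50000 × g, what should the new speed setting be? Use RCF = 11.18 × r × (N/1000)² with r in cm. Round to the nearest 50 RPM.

r = 174 mm / 2 = 87 mm = 8.7 cm
Current RCF = 11.18 × 8.7 × (18.943)² = 11.18 × 8.7 × 358.837249 ≈ 34,902.7 × g
Target RCF = 34,902.7 + 50,000 = 84,902.7 × g
(N/1000)² = 84,902.7 / 97.266 = 872.8919
N = 1000 × √872.8919 ≈ 29,544.7

29550 RPM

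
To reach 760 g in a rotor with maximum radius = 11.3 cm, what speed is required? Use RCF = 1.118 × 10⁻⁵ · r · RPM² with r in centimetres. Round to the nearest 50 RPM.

760 = 1.118 × 10⁻⁵ × 11.3 × N²
N² = 760 / (12.6334 × 10⁻⁵) = 6,015,799
N ≈ √6,015,799 ≈ 2,452.7

2450 RPM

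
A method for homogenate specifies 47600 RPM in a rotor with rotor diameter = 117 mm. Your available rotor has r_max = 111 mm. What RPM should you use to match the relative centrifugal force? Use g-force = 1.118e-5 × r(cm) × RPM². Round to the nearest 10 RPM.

34560 RPM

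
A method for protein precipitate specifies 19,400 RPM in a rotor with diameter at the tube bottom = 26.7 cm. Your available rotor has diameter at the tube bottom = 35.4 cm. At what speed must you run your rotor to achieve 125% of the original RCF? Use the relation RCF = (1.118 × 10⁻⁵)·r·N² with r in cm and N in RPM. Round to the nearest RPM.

Original rotor: r = 26.7 / 2 = 13.35 cm
RCF_original = 1.118 × 10⁻⁵ × 13.35 × (19400)² = 1.118 × 10⁻⁵ × 13.35 × 376,360,000 ≈ 56,172.9 × g
Target RCF = 1.25 × 56,172.9 ≈ 70,216.1 × g
Your rotor: r = 35.4 / 2 = 17.7 cm
70,216.1 = 1.118 × 10⁻⁵ × 17.7 × N²
N² = 70,216.1 / (19.7886 × 10⁻⁵) = 354,831,064
N ≈ √354,831,064 ≈ 18,837.0

≈ 18837 RPM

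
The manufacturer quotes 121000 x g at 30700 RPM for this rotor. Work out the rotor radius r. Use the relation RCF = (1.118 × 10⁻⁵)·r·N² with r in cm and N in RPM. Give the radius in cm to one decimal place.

121000 = 1.118 × 10⁻⁵ × r × (30700)²
r = 121000 / (1.118 × 10⁻⁵ × 942,490,000) = 121000 / 10537.04 ≈ 11.483 cm

≈ 11.5 cm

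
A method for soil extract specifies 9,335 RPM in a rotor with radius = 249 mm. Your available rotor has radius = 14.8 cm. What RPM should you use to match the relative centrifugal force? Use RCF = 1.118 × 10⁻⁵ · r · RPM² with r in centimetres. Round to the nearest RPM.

Original rotor: r = 249 mm = 24.9 cm
RCF_original = 1.118 × 10⁻⁵ × 24.9 × (9335)² = 1.118 × 10⁻⁵ × 24.9 × 87,142,225 ≈ 24,258.8 × g
24,258.8 = 1.118 × 10⁻⁵ × 14.8 × N²
N² = 24,258.8 / (16.5464 × 10⁻⁵) = 146,610,743
N ≈ √146,610,743 ≈ 12,108.3

12108 RPM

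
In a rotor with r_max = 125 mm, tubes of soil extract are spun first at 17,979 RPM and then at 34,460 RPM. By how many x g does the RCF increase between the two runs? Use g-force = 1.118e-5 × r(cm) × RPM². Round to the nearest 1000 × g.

≈ 121000 x g

r = 125 mm = 12.5 cm
RCF₁ = 1.118 × 10⁻⁵ × 12.5 × (17979)² = 1.118 × 10⁻⁵ × 12.5 × 323,244,441 ≈ 45,173.4 × g
RCF₂ = 1.118 × 10⁻⁵ × 12.5 × (34460)² = 1.118 × 10⁻⁵ × 12.5 × 1,187,491,600 ≈ 165,952 × g
Increase = 165,952 − 45,173.4 = 120,778.6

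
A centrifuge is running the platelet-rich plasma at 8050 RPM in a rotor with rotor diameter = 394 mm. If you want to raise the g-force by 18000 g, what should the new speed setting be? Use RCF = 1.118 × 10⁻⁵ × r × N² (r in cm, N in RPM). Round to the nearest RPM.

r = 394 mm / 2 = 197 mm = 19.7 cm
Current RCF = 1.118 × 10⁻⁵ × 19.7 × (8050)² = 1.118 × 10⁻⁵ × 19.7 × 64,802,500 ≈ 14,272.5 × g
Target RCF = 14,272.5 + 18,000 = 32,272.5 × g
N² = 32,272.5 / (22.0246 × 10⁻⁵) = 146,529,335
N ≈ √146,529,335 ≈ 12,104.9

≈ 12105 RPM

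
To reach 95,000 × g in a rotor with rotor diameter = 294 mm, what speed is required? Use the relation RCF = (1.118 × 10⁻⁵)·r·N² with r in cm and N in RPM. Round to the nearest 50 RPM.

r = 294 mm / 2 = 147 mm = 14.7 cm
95,000 = 1.118 × 10⁻⁵ × 14.7 × N²
N² = 95,000 / (16.4346 × 10⁻⁵) = 578,048,751
N ≈ √578,048,751 ≈ 24,042.6

N ≈ 24050 RPM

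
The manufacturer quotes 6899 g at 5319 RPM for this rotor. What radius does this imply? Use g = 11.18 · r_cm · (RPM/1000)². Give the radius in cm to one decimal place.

6899 = 11.18 × r × (5.319)²
r = 6899 / (11.18 × 28.291761) = 6899 / 316.3019 ≈ 21.811 cm

r ≈ 21.8 cm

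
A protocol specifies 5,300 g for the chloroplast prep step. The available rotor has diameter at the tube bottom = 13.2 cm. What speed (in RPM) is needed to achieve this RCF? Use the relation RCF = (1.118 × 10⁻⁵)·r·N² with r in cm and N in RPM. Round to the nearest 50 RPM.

r = 13.2 / 2 = 6.6 cm
RCF = 1.118 × 10⁻⁵ × r × N²
5,300 = 1.118 × 10⁻⁵ × 6.6 × N²
N² = 5,300 / (7.3788 × 10⁻⁵) = 71,827,397
N ≈ √71,827,397 ≈ 8,475.1

≈ 8500 RPM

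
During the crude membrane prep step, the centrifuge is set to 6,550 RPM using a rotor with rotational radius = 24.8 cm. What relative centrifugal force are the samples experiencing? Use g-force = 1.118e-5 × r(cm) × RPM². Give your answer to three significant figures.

RCF = 1.118 × 10⁻⁵ × 24.8 × (6550)² = 1.118 × 10⁻⁵ × 24.8 × 42,902,500 ≈ 11,895.3 × g

RCF ≈ 11900 ×g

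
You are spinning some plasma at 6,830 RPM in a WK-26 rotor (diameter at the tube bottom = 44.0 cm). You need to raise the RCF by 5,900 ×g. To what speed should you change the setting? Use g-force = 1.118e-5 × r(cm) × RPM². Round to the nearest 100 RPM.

8400 RPM

r = 44.0 / 2 = 22 cm
Current RCF = 1.118 × 10⁻⁵ × 22 × (6830)² = 1.118 × 10⁻⁵ × 22 × 46,648,900 ≈ 11,473.8 × g
Target RCF = 11,473.8 + 5,900 = 17,373.8 × g
N² = 17,373.8 / (24.596 × 10⁻⁵) = 70,636,689
N ≈ √70,636,689 ≈ 8,404.6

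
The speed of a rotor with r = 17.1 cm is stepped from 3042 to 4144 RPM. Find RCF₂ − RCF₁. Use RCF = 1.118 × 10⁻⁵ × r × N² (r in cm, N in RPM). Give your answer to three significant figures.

RCF₁ = 1.118 × 10⁻⁵ × 17.1 × (3042)² = 1.118 × 10⁻⁵ × 17.1 × 9,253,764 ≈ 1,769.1 × g
RCF₂ = 1.118 × 10⁻⁵ × 17.1 × (4144)² = 1.118 × 10⁻⁵ × 17.1 × 17,172,736 ≈ 3,283 × g
Increase = 3,283 − 1,769.1 = 1,513.9

≈ 1510 x g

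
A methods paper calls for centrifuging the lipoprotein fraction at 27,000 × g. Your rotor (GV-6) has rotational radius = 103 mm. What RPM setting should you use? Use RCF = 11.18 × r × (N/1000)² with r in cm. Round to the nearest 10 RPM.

N ≈ 15310 RPM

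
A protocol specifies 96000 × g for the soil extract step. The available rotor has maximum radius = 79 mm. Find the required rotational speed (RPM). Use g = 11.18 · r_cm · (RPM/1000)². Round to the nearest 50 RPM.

N ≈ 32950 RPM

r = 79 mm = 7.9 cm
96,000 = 11.18 × 7.9 × (N/1000)²
(N/1000)² = 96,000 / 88.322 = 1086.932
N = 1000 × √1086.932 ≈ 32,968.7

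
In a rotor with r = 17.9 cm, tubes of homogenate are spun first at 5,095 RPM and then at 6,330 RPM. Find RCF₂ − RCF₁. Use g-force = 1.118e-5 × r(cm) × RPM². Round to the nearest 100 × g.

≈ 2800 ×g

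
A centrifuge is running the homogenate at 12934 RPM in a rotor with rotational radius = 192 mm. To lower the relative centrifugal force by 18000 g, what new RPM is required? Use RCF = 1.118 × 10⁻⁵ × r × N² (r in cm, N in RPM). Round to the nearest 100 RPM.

9100 RPM

r = 192 mm = 19.2 cm
Current RCF = 1.118 × 10⁻⁵ × 19.2 × (12934)² = 1.118 × 10⁻⁵ × 19.2 × 167,288,356 ≈ 35,909.4 × g
Target RCF = 35,909.4 − 18,000 = 17,909.4 × g
N² = 17,909.4 / (21.4656 × 10⁻⁵) = 83,433,028
N ≈ √83,433,028 ≈ 9,134.2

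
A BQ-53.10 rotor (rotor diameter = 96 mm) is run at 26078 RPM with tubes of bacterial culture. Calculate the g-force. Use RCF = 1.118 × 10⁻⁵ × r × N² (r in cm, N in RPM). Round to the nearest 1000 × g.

RCF ≈ 36000 g

r = 96 mm / 2 = 48 mm = 4.8 cm
RCF = 1.118 × 10⁻⁵ × 4.8 × (26078)² = 1.118 × 10⁻⁵ × 4.8 × 680,062,084 ≈ 36,494.9 × g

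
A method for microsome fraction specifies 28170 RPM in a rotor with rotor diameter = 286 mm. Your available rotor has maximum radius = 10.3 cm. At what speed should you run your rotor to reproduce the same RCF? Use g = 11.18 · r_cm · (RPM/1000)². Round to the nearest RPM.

33192 RPM

Original rotor: r = 286 mm / 2 = 143 mm = 14.3 cm
RCF_original = 11.18 × 14.3 × (28.17)² = 11.18 × 14.3 × 793.5489 ≈ 126,867.8 × g
126,867.8 = 11.18 × 10.3 × (N/1000)²
(N/1000)² = 126,867.8 / 115.154 = 1101.723
N = 1000 × √1101.723 ≈ 33,192.2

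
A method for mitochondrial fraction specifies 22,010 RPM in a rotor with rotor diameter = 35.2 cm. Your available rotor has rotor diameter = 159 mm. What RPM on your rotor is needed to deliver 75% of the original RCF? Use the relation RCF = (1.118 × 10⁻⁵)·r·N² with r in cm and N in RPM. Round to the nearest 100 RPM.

Original rotor: r = 35.2 / 2 = 17.6 cm
RCF_original = 1.118 × 10⁻⁵ × 17.6 × (22010)² = 1.118 × 10⁻⁵ × 17.6 × 484,440,100 ≈ 95,322.3 × g
Target RCF = 0.75 × 95,322.3 ≈ 71,491.7 × g
Your rotor: r = 159 mm / 2 = 79.5 mm = 7.95 cm
71,491.7 = 1.118 × 10⁻⁵ × 7.95 × N²
N² = 71,491.7 / (8.8881 × 10⁻⁵) = 804,353,011
N ≈ √804,353,011 ≈ 28,361.1

≈ 28400 RPM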